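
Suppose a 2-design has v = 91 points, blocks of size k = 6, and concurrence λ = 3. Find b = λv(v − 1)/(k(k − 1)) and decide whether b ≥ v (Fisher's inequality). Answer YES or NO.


b = λv(v − 1)/(k(k − 1)) = 3·91·90/(6·5) = 24570/30 = 819.
Compare with v = 91: b ≥ v, so Fisher's inequality holds.

YES


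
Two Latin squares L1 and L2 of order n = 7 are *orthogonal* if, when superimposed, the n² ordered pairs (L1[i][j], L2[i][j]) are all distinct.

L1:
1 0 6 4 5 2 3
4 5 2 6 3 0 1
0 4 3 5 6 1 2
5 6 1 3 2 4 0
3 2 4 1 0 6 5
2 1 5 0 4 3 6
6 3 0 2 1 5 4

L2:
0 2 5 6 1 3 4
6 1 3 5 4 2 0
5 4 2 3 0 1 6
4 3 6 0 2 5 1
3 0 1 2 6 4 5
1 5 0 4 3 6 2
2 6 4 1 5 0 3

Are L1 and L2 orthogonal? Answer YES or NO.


Form the n² = 49 superimposed pairs (L1[i][j], L2[i][j]), row by row (rows and columns indexed from 0):
row 0: (1,0) (0,2) (6,5) (4,6) (5,1) (2,3) (3,4)
row 1: (4,6) (5,1) (2,3) (6,5) (3,4) (0,2) (1,0)
row 2: (0,5) (4,4) (3,2) (5,3) (6,0) (1,1) (2,6)
row 3: (5,4) (6,3) (1,6) (3,0) (2,2) (4,5) (0,1)
row 4: (3,3) (2,0) (4,1) (1,2) (0,6) (6,4) (5,5)
row 5: (2,1) (1,5) (5,0) (0,4) (4,3) (3,6) (6,2)
row 6: (6,2) (3,6) (0,4) (2,1) (1,5) (5,0) (4,3)
Orthogonality requires all 49 pairs distinct.
But the pair (4,6) repeats: cell (0,3) has L1 = 4, L2 = 6, and cell (1,0) has L1 = 4, L2 = 6.
A repeated pair means some other pair never occurs (only 35 distinct pairs out of 49), so the squares are not orthogonal.
Conclusion: NO.

NO


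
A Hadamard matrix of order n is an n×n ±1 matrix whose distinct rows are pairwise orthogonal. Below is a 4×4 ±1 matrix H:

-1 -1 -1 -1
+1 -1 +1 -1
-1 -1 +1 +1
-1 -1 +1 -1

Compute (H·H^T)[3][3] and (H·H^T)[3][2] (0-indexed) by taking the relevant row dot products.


Row 2 of H: [-1, -1, 1, 1].
Row 3 of H: [-1, -1, 1, -1].
(H·H^T)[3][3] = Σ_j H[3][j]·H[3][j] = (-1)² + (-1)² + (1)² + (-1)² = 1 + 1 + 1 + 1 = 4.
(H·H^T)[3][2] = Σ_j H[3][j]·H[2][j] = (-1)·(-1) + (-1)·(-1) + (1)·(1) + (-1)·(1) = 1 + 1 + 1 + -1 = 2.
Rows 3 and 2 are not orthogonal (dot product = 2 ≠ 0), so H is not a Hadamard matrix.

(3,3) entry = 4; (3,2) entry = 2.


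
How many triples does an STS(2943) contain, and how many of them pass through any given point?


An STS(v) is a 2-(v, 3, 1) BIBD: block size k = 3, λ = 1.
Replication: r(k − 1) = λ(v − 1) ⇒ r·2 = 2943 − 1 = 2942 ⇒ r = 1471.
Block count: bk = vr ⇒ b·3 = 2943·1471 = 4329153 ⇒ b = 1443051.
(Check via b = v(v − 1)/6 = 2943·2942/6 = 8658306/6 = 1443051.)

r = 1471, b = 1443051.


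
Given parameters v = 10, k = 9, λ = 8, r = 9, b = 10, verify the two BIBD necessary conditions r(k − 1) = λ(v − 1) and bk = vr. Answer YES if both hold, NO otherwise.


Condition (i): r(k − 1) = 9·8 = 72; λ(v − 1) = 8·9 = 72. Match? YES.
Condition (ii): bk = 10·9 = 90; vr = 10·9 = 90. Match? YES.
Both conditions hold? YES.

YES


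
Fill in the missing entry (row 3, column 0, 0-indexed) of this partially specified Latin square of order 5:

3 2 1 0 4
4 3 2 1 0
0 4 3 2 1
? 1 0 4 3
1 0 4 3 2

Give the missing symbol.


Row 3 contains symbols [0, 1, 3, 4] — missing [2].
Column 0 contains symbols [0, 1, 3, 4] — missing [2].
The missing symbol must appear in both missing sets; intersection = [2].
Therefore the hidden value is 2.

Missing value = 2.


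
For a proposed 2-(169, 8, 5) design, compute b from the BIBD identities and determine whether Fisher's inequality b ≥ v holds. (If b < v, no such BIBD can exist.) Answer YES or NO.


b = λv(v − 1)/(k(k − 1)) = 5·169·168/(8·7) = 141960/56 = 2535.
Compare with v = 169: b ≥ v, so Fisher's inequality holds.

YES


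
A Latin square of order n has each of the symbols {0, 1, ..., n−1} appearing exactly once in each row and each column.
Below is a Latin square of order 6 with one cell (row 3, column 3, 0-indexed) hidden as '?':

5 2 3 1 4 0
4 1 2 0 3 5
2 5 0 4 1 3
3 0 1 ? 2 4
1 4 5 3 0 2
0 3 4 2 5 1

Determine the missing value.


Row 3 contains symbols [0, 1, 2, 3, 4] — missing [5].
Column 3 contains symbols [0, 1, 2, 3, 4] — missing [5].
The missing symbol must appear in both missing sets; intersection = [5].
Therefore the hidden value is 5.

Missing value = 5.


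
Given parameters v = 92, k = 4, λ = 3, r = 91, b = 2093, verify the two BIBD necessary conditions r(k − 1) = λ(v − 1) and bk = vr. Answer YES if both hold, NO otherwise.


Condition (i): r(k − 1) = 91·3 = 273; λ(v − 1) = 3·91 = 273. Match? YES.
Condition (ii): bk = 2093·4 = 8372; vr = 92·91 = 8372. Match? YES.
Both conditions hold? YES.

YES


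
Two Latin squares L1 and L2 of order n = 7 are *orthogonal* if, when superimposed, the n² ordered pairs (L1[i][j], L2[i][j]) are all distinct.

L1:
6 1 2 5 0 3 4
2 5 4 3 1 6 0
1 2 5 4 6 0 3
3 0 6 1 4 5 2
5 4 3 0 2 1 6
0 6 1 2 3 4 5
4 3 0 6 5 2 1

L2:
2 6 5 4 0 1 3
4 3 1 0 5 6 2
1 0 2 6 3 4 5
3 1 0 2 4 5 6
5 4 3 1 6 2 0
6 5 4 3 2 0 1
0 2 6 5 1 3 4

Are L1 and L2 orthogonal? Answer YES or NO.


Form the n² = 49 superimposed pairs (L1[i][j], L2[i][j]), row by row (rows and columns indexed from 0):
row 0: (6,2) (1,6) (2,5) (5,4) (0,0) (3,1) (4,3)
row 1: (2,4) (5,3) (4,1) (3,0) (1,5) (6,6) (0,2)
row 2: (1,1) (2,0) (5,2) (4,6) (6,3) (0,4) (3,5)
row 3: (3,3) (0,1) (6,0) (1,2) (4,4) (5,5) (2,6)
row 4: (5,5) (4,4) (3,3) (0,1) (2,6) (1,2) (6,0)
row 5: (0,6) (6,5) (1,4) (2,3) (3,2) (4,0) (5,1)
row 6: (4,0) (3,2) (0,6) (6,5) (5,1) (2,3) (1,4)
Orthogonality requires all 49 pairs distinct.
But the pair (5,5) repeats: cell (3,5) has L1 = 5, L2 = 5, and cell (4,0) has L1 = 5, L2 = 5.
A repeated pair means some other pair never occurs (only 35 distinct pairs out of 49), so the squares are not orthogonal.
Conclusion: NO.

NO


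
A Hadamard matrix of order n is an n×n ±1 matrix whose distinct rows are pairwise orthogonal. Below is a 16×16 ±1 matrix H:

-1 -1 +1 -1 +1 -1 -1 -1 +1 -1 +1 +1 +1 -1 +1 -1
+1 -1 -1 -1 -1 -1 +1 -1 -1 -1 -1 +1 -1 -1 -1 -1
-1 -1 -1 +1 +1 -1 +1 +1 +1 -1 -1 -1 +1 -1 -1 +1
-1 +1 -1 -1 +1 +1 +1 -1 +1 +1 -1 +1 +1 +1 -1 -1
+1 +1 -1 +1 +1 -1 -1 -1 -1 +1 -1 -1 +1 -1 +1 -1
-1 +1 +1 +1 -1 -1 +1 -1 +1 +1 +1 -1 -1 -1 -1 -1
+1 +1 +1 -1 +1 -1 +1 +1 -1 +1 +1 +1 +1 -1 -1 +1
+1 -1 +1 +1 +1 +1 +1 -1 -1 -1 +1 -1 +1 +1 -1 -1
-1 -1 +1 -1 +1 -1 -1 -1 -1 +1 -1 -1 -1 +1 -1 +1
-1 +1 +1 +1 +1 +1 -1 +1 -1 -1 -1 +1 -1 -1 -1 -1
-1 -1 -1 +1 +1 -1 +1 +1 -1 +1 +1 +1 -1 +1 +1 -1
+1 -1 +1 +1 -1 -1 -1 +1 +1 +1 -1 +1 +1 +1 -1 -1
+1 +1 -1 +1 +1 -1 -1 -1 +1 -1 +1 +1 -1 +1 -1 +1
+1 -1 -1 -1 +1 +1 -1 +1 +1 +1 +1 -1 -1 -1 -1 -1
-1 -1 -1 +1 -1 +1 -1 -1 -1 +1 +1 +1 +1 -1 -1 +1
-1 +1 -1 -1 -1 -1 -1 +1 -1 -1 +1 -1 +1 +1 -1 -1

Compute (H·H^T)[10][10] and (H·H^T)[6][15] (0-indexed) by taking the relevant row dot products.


Row 6 of H: [1, 1, 1, -1, 1, -1, 1, 1, -1, 1, 1, 1, 1, -1, -1, 1].
Row 10 of H: [-1, -1, -1, 1, 1, -1, 1, 1, -1, 1, 1, 1, -1, 1, 1, -1].
Row 15 of H: [-1, 1, -1, -1, -1, -1, -1, 1, -1, -1, 1, -1, 1, 1, -1, -1].
(H·H^T)[10][10] = Σ_j H[10][j]·H[10][j] = (-1)² + (-1)² + (-1)² + (1)² + (1)² + (-1)² + (1)² + (1)² + (-1)² + (1)² + (1)² + (1)² + (-1)² + (1)² + (1)² + (-1)² = 1 + 1 + 1 + 1 + 1 + 1 + 1 + 1 + 1 + 1 + 1 + 1 + 1 + 1 + 1 + 1 = 16.
(H·H^T)[6][15] = Σ_j H[6][j]·H[15][j] = (1)·(-1) + (1)·(1) + (1)·(-1) + (-1)·(-1) + (1)·(-1) + (-1)·(-1) + (1)·(-1) + (1)·(1) + (-1)·(-1) + (1)·(-1) + (1)·(1) + (1)·(-1) + (1)·(1) + (-1)·(1) + (-1)·(-1) + (1)·(-1) = -1 + 1 + -1 + 1 + -1 + 1 + -1 + 1 + 1 + -1 + 1 + -1 + 1 + -1 + 1 + -1 = 0.
So rows 6 and 15 are orthogonal; the diagonal entry equals n = 16.

(10,10) entry = 16; (6,15) entry = 0.


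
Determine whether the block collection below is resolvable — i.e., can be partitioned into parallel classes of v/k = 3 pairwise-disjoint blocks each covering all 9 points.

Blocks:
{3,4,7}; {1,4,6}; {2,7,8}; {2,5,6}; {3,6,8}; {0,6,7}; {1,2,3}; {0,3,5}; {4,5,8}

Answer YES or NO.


v = 9, block size k = 3, number of blocks = 9.
For resolvability, blocks must partition into parallel classes of size v/k = 3.
Total blocks must therefore be a multiple of 3: 9 = 3·3 + 0 ⇒ divisible ✓.
Consider block {3,4,7}. The only other block(s) in the collection disjoint from it are {2,5,6} — just 1 block(s). Any parallel class containing {3,4,7} would need 2 other blocks each disjoint from it, so no parallel class of size 3 can contain {3,4,7}.
Since every block must belong to some parallel class in a resolution, the collection cannot be partitioned into parallel classes.
Resolvable? NO.

NO


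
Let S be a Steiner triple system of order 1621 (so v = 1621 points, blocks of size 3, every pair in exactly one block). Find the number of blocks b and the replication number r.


An STS(v) is a 2-(v, 3, 1) BIBD: block size k = 3, λ = 1.
Replication: r(k − 1) = λ(v − 1) ⇒ r·2 = 1621 − 1 = 1620 ⇒ r = 810.
Block count: bk = vr ⇒ b·3 = 1621·810 = 1313010 ⇒ b = 437670.
(Check via b = v(v − 1)/6 = 1621·1620/6 = 2626020/6 = 437670.)

r = 810, b = 437670.


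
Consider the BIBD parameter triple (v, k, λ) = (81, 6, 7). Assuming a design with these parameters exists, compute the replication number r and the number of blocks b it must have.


Any 2-(v, k, λ) BIBD satisfies two necessary conditions:
  (i)  Each point sits in r blocks, and counting incidences through any fixed point gives r(k − 1) = λ(v − 1), so r = λ(v − 1)/(k − 1).
  (ii) Total incidences bk = vr, so b = vr/k.
Step 1: r = λ(v − 1)/(k − 1) = 7·(81 − 1)/(6 − 1) = 7·80/5 = 560/5 = 112.
Step 2: b = vr/k = 81·112/6 = 9072/6 = 1512.
Check integrality: r = 112 ∈ Z ✓, b = 1512 ∈ Z ✓.
(These identities are necessary conditions: they determine r and b for any design with these parameters, but do not by themselves prove that one exists.)

r = 112, b = 1512.


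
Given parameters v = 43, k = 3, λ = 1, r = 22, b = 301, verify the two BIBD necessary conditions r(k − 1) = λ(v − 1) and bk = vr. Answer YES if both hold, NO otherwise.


Condition (i): r(k − 1) = 22·2 = 44; λ(v − 1) = 1·42 = 42. Match? NO.
Condition (ii): bk = 301·3 = 903; vr = 43·22 = 946. Match? NO.
Both conditions hold? NO.

NO


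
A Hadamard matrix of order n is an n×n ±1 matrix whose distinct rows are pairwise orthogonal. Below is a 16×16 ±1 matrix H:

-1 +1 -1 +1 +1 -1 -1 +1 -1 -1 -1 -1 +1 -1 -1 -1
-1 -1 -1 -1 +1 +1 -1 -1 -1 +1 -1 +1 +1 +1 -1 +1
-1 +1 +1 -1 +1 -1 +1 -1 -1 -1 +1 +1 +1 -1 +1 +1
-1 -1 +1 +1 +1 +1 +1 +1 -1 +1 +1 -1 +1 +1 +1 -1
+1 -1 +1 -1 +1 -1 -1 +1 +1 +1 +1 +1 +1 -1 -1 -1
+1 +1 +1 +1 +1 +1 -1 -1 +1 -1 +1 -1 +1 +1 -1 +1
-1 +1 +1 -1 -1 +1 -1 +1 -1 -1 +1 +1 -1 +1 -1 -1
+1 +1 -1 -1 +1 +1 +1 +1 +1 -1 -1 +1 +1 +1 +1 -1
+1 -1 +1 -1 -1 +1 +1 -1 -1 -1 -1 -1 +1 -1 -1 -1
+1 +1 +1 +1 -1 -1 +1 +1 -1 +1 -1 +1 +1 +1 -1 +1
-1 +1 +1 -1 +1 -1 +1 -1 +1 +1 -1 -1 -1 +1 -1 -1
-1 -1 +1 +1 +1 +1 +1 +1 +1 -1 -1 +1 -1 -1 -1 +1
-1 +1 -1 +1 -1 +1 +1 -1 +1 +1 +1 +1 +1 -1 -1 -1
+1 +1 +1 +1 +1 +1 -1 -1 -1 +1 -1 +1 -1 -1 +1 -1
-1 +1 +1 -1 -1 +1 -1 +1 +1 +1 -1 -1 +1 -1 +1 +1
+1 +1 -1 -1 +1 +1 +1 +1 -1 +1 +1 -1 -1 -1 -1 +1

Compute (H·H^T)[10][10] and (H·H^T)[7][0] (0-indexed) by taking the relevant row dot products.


Row 0 of H: [-1, 1, -1, 1, 1, -1, -1, 1, -1, -1, -1, -1, 1, -1, -1, -1].
Row 7 of H: [1, 1, -1, -1, 1, 1, 1, 1, 1, -1, -1, 1, 1, 1, 1, -1].
Row 10 of H: [-1, 1, 1, -1, 1, -1, 1, -1, 1, 1, -1, -1, -1, 1, -1, -1].
(H·H^T)[10][10] = Σ_j H[10][j]·H[10][j] = (-1)² + (1)² + (1)² + (-1)² + (1)² + (-1)² + (1)² + (-1)² + (1)² + (1)² + (-1)² + (-1)² + (-1)² + (1)² + (-1)² + (-1)² = 1 + 1 + 1 + 1 + 1 + 1 + 1 + 1 + 1 + 1 + 1 + 1 + 1 + 1 + 1 + 1 = 16.
(H·H^T)[7][0] = Σ_j H[7][j]·H[0][j] = (1)·(-1) + (1)·(1) + (-1)·(-1) + (-1)·(1) + (1)·(1) + (1)·(-1) + (1)·(-1) + (1)·(1) + (1)·(-1) + (-1)·(-1) + (-1)·(-1) + (1)·(-1) + (1)·(1) + (1)·(-1) + (1)·(-1) + (-1)·(-1) = -1 + 1 + 1 + -1 + 1 + -1 + -1 + 1 + -1 + 1 + 1 + -1 + 1 + -1 + -1 + 1 = 0.
So rows 7 and 0 are orthogonal; the diagonal entry equals n = 16.

(10,10) entry = 16; (7,0) entry = 0.


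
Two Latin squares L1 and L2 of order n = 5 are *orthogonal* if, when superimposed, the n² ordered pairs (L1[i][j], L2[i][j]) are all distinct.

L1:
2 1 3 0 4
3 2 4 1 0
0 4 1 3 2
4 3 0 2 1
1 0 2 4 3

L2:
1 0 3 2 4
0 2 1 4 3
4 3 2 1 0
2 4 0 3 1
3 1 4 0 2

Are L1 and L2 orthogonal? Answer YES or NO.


Form the n² = 25 superimposed pairs (L1[i][j], L2[i][j]), row by row (rows and columns indexed from 0):
row 0: (2,1) (1,0) (3,3) (0,2) (4,4)
row 1: (3,0) (2,2) (4,1) (1,4) (0,3)
row 2: (0,4) (4,3) (1,2) (3,1) (2,0)
row 3: (4,2) (3,4) (0,0) (2,3) (1,1)
row 4: (1,3) (0,1) (2,4) (4,0) (3,2)
Orthogonality requires all 25 pairs distinct.
Check by first coordinate: for each symbol s of L1, list the L2 entries in the n cells where L1 = s; they must all differ.
  L1 = 0: L2 entries (in reading order) 2, 3, 4, 0, 1 — all 5 distinct ✓
  L1 = 1: L2 entries (in reading order) 0, 4, 2, 1, 3 — all 5 distinct ✓
  L1 = 2: L2 entries (in reading order) 1, 2, 0, 3, 4 — all 5 distinct ✓
  L1 = 3: L2 entries (in reading order) 3, 0, 1, 4, 2 — all 5 distinct ✓
  L1 = 4: L2 entries (in reading order) 4, 1, 3, 2, 0 — all 5 distinct ✓
Every symbol of L1 meets every symbol of L2 exactly once, so all 25 pairs are distinct (25 of 25).
Conclusion: YES.

YES


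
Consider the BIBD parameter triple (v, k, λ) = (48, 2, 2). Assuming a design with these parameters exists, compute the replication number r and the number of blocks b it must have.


Any 2-(v, k, λ) BIBD satisfies two necessary conditions:
  (i)  Each point sits in r blocks, and counting incidences through any fixed point gives r(k − 1) = λ(v − 1), so r = λ(v − 1)/(k − 1).
  (ii) Total incidences bk = vr, so b = vr/k.
Step 1: r = λ(v − 1)/(k − 1) = 2·(48 − 1)/(2 − 1) = 2·47/1 = 94/1 = 94.
Step 2: b = vr/k = 48·94/2 = 4512/2 = 2256.
Check integrality: r = 94 ∈ Z ✓, b = 2256 ∈ Z ✓.
(These identities are necessary conditions: they determine r and b for any design with these parameters, but do not by themselves prove that one exists.)

r = 94, b = 2256.


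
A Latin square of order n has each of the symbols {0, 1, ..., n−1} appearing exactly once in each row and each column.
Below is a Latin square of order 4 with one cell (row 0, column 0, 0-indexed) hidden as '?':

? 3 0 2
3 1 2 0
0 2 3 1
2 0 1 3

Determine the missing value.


Row 0 contains symbols [0, 2, 3] — missing [1].
Column 0 contains symbols [0, 2, 3] — missing [1].
The missing symbol must appear in both missing sets; intersection = [1].
Therefore the hidden value is 1.

Missing value = 1.


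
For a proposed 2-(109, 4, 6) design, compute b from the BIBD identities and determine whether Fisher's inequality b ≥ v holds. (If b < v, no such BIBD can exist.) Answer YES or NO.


b = λv(v − 1)/(k(k − 1)) = 6·109·108/(4·3) = 70632/12 = 5886.
Compare with v = 109: b ≥ v, so Fisher's inequality holds.

YES


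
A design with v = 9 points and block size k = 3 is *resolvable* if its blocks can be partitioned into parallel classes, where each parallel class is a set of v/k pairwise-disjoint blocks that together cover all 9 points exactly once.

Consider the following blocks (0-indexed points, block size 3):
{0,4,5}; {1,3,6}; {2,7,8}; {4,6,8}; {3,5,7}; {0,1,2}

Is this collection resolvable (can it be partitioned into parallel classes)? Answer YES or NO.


v = 9, block size k = 3, number of blocks = 6.
For resolvability, blocks must partition into parallel classes of size v/k = 3.
Total blocks must therefore be a multiple of 3: 6 = 3·2 + 0 ⇒ divisible ✓.
Greedy packing gives 2 candidate class(es). Each should be a full parallel class (size 3, covers all 9 points).
  Class 1 (3 blocks): {0,4,5}; {1,3,6}; {2,7,8}. Points covered: [0, 1, 2, 3, 4, 5, 6, 7, 8].
  Class 2 (3 blocks): {4,6,8}; {3,5,7}; {0,1,2}. Points covered: [0, 1, 2, 3, 4, 5, 6, 7, 8].
All classes full (size 3)? YES. All classes cover every point? YES.
Resolvable? YES.

YES


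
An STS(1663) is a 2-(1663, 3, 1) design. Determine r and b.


An STS(v) is a 2-(v, 3, 1) BIBD: block size k = 3, λ = 1.
Replication: r(k − 1) = λ(v − 1) ⇒ r·2 = 1663 − 1 = 1662 ⇒ r = 831.
Block count: b = v(v − 1)/6 = 1663·1662/6 = 2763906/6 = 460651.

r = 831, b = 460651.


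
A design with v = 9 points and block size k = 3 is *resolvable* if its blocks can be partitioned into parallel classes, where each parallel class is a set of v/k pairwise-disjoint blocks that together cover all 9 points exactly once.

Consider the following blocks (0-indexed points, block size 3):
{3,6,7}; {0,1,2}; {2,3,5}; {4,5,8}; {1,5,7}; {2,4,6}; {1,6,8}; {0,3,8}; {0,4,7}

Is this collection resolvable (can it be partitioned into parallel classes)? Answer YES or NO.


v = 9, block size k = 3, number of blocks = 9.
For resolvability, blocks must partition into parallel classes of size v/k = 3.
Total blocks must therefore be a multiple of 3: 9 = 3·3 + 0 ⇒ divisible ✓.
Greedy packing gives 3 candidate class(es). Each should be a full parallel class (size 3, covers all 9 points).
  Class 1 (3 blocks): {3,6,7}; {0,1,2}; {4,5,8}. Points covered: [0, 1, 2, 3, 4, 5, 6, 7, 8].
  Class 2 (3 blocks): {2,3,5}; {1,6,8}; {0,4,7}. Points covered: [0, 1, 2, 3, 4, 5, 6, 7, 8].
  Class 3 (3 blocks): {1,5,7}; {2,4,6}; {0,3,8}. Points covered: [0, 1, 2, 3, 4, 5, 6, 7, 8].
All classes full (size 3)? YES. All classes cover every point? YES.
Resolvable? YES.

YES


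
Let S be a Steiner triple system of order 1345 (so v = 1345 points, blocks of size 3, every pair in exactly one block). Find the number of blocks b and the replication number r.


An STS(v) is a 2-(v, 3, 1) BIBD: block size k = 3, λ = 1.
Replication: r(k − 1) = λ(v − 1) ⇒ r·2 = 1345 − 1 = 1344 ⇒ r = 672.
Block count: b = v(v − 1)/6 = 1345·1344/6 = 1807680/6 = 301280.
(Check via bk = vr: 301280·3 = 903840 = 1345·672 = 903840 ✓.)

r = 672, b = 301280.


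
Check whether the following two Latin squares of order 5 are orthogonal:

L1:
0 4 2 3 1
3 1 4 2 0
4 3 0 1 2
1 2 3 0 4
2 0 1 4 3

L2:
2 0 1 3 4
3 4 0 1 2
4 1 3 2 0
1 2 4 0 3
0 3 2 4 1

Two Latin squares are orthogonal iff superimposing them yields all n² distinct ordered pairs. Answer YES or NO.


Form the n² = 25 superimposed pairs (L1[i][j], L2[i][j]), row by row (rows and columns indexed from 0):
row 0: (0,2) (4,0) (2,1) (3,3) (1,4)
row 1: (3,3) (1,4) (4,0) (2,1) (0,2)
row 2: (4,4) (3,1) (0,3) (1,2) (2,0)
row 3: (1,1) (2,2) (3,4) (0,0) (4,3)
row 4: (2,0) (0,3) (1,2) (4,4) (3,1)
Orthogonality requires all 25 pairs distinct.
But the pair (3,3) repeats: cell (0,3) has L1 = 3, L2 = 3, and cell (1,0) has L1 = 3, L2 = 3.
A repeated pair means some other pair never occurs (only 15 distinct pairs out of 25), so the squares are not orthogonal.
Conclusion: NO.

NO


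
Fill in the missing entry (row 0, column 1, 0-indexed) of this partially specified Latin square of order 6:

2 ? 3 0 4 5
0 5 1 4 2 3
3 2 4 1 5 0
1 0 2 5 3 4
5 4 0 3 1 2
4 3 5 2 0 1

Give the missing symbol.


Row 0 contains symbols [0, 2, 3, 4, 5] — missing [1].
Column 1 contains symbols [0, 2, 3, 4, 5] — missing [1].
The missing symbol must appear in both missing sets; intersection = [1].
Therefore the hidden value is 1.

Missing value = 1.


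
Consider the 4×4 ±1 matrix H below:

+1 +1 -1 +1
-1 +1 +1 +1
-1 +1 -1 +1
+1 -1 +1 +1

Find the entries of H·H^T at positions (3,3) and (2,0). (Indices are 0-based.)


Row 0 of H: [1, 1, -1, 1].
Row 2 of H: [-1, 1, -1, 1].
Row 3 of H: [1, -1, 1, 1].
(H·H^T)[3][3] = Σ_j H[3][j]·H[3][j] = (1)² + (-1)² + (1)² + (1)² = 1 + 1 + 1 + 1 = 4.
(H·H^T)[2][0] = Σ_j H[2][j]·H[0][j] = (-1)·(1) + (1)·(1) + (-1)·(-1) + (1)·(1) = -1 + 1 + 1 + 1 = 2.
Rows 2 and 0 are not orthogonal (dot product = 2 ≠ 0), so H is not a Hadamard matrix.

(3,3) entry = 4; (2,0) entry = 2.


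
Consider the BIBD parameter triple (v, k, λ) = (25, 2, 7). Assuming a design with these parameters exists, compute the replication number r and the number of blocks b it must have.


Any 2-(v, k, λ) BIBD satisfies two necessary conditions:
  (i)  Each point sits in r blocks, and counting incidences through any fixed point gives r(k − 1) = λ(v − 1), so r = λ(v − 1)/(k − 1).
  (ii) Total incidences bk = vr, so b = vr/k.
Step 1: r = λ(v − 1)/(k − 1) = 7·(25 − 1)/(2 − 1) = 7·24/1 = 168/1 = 168.
Step 2: b = vr/k = 25·168/2 = 4200/2 = 2100.
Check integrality: r = 168 ∈ Z ✓, b = 2100 ∈ Z ✓.
(These identities are necessary conditions: they determine r and b for any design with these parameters, but do not by themselves prove that one exists.)

r = 168, b = 2100.


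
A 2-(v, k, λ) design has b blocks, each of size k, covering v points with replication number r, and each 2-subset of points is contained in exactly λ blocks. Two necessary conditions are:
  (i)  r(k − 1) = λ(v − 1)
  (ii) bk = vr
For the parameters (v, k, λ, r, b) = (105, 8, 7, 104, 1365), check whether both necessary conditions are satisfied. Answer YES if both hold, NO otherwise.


Condition (i): r(k − 1) = 104·7 = 728; λ(v − 1) = 7·104 = 728. Match? YES.
Condition (ii): bk = 1365·8 = 10920; vr = 105·104 = 10920. Match? YES.
Both conditions hold? YES.

YES


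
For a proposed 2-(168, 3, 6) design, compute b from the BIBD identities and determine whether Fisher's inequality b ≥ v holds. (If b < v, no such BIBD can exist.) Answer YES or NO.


b = λv(v − 1)/(k(k − 1)) = 6·168·167/(3·2) = 168336/6 = 28056.
Compare with v = 168: b ≥ v, so Fisher's inequality holds.

YES


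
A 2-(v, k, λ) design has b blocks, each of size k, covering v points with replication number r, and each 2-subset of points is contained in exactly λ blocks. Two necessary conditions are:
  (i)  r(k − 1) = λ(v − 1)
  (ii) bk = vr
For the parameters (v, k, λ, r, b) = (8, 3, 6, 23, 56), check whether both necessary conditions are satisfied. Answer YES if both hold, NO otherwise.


Condition (i): r(k − 1) = 23·2 = 46; λ(v − 1) = 6·7 = 42. Match? NO.
Condition (ii): bk = 56·3 = 168; vr = 8·23 = 184. Match? NO.
Both conditions hold? NO.

NO


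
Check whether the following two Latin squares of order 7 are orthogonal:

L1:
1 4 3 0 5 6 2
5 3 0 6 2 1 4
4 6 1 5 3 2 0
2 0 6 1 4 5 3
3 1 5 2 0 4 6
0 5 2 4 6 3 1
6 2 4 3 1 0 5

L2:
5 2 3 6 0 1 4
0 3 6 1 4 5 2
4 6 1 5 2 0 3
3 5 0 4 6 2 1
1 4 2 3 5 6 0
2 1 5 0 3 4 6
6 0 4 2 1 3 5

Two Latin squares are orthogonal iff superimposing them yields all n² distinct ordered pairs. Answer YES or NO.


Form the n² = 49 superimposed pairs (L1[i][j], L2[i][j]), row by row (rows and columns indexed from 0):
row 0: (1,5) (4,2) (3,3) (0,6) (5,0) (6,1) (2,4)
row 1: (5,0) (3,3) (0,6) (6,1) (2,4) (1,5) (4,2)
row 2: (4,4) (6,6) (1,1) (5,5) (3,2) (2,0) (0,3)
row 3: (2,3) (0,5) (6,0) (1,4) (4,6) (5,2) (3,1)
row 4: (3,1) (1,4) (5,2) (2,3) (0,5) (4,6) (6,0)
row 5: (0,2) (5,1) (2,5) (4,0) (6,3) (3,4) (1,6)
row 6: (6,6) (2,0) (4,4) (3,2) (1,1) (0,3) (5,5)
Orthogonality requires all 49 pairs distinct.
But the pair (5,0) repeats: cell (0,4) has L1 = 5, L2 = 0, and cell (1,0) has L1 = 5, L2 = 0.
A repeated pair means some other pair never occurs (only 28 distinct pairs out of 49), so the squares are not orthogonal.
Conclusion: NO.

NO


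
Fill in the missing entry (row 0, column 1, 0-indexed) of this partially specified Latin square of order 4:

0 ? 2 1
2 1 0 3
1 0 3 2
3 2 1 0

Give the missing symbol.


Row 0 contains symbols [0, 1, 2] — missing [3].
Column 1 contains symbols [0, 1, 2] — missing [3].
The missing symbol must appear in both missing sets; intersection = [3].
Therefore the hidden value is 3.

Missing value = 3.


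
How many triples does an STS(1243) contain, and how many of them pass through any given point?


An STS(v) is a 2-(v, 3, 1) BIBD: block size k = 3, λ = 1.
Replication: r(k − 1) = λ(v − 1) ⇒ r·2 = 1243 − 1 = 1242 ⇒ r = 621.
Block count: b = v(v − 1)/6 = 1243·1242/6 = 1543806/6 = 257301.
(Check via bk = vr: 257301·3 = 771903 = 1243·621 = 771903 ✓.)

r = 621, b = 257301.


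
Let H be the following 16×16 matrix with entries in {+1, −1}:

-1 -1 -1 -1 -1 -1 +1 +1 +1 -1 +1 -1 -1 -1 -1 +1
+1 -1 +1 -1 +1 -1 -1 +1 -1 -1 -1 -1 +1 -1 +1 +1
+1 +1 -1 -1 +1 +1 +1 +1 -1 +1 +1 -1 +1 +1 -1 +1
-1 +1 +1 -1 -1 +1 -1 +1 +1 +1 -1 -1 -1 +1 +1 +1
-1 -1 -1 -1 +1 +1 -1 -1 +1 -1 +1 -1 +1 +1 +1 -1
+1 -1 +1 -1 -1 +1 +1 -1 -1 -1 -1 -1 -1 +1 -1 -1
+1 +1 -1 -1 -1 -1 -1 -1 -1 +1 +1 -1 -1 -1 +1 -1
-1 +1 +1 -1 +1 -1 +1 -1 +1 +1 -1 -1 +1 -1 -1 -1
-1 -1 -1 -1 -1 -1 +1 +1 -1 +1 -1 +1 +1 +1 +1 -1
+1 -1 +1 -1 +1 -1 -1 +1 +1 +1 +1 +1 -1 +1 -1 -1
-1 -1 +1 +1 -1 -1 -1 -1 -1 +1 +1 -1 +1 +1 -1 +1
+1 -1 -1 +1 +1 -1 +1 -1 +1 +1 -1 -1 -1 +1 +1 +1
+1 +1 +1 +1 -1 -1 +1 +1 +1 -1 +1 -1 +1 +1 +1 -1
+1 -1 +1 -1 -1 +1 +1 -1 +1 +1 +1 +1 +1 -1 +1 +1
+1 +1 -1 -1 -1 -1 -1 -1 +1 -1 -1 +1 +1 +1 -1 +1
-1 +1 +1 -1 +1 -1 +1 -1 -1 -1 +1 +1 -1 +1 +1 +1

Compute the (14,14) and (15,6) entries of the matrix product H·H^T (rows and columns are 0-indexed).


Row 6 of H: [1, 1, -1, -1, -1, -1, -1, -1, -1, 1, 1, -1, -1, -1, 1, -1].
Row 14 of H: [1, 1, -1, -1, -1, -1, -1, -1, 1, -1, -1, 1, 1, 1, -1, 1].
Row 15 of H: [-1, 1, 1, -1, 1, -1, 1, -1, -1, -1, 1, 1, -1, 1, 1, 1].
(H·H^T)[14][14] = Σ_j H[14][j]·H[14][j] = (1)² + (1)² + (-1)² + (-1)² + (-1)² + (-1)² + (-1)² + (-1)² + (1)² + (-1)² + (-1)² + (1)² + (1)² + (1)² + (-1)² + (1)² = 1 + 1 + 1 + 1 + 1 + 1 + 1 + 1 + 1 + 1 + 1 + 1 + 1 + 1 + 1 + 1 = 16.
(H·H^T)[15][6] = Σ_j H[15][j]·H[6][j] = (-1)·(1) + (1)·(1) + (1)·(-1) + (-1)·(-1) + (1)·(-1) + (-1)·(-1) + (1)·(-1) + (-1)·(-1) + (-1)·(-1) + (-1)·(1) + (1)·(1) + (1)·(-1) + (-1)·(-1) + (1)·(-1) + (1)·(1) + (1)·(-1) = -1 + 1 + -1 + 1 + -1 + 1 + -1 + 1 + 1 + -1 + 1 + -1 + 1 + -1 + 1 + -1 = 0.
So rows 15 and 6 are orthogonal; the diagonal entry equals n = 16.

(14,14) entry = 16; (15,6) entry = 0.


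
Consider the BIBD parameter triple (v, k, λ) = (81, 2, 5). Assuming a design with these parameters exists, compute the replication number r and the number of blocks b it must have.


Any 2-(v, k, λ) BIBD satisfies two necessary conditions:
  (i)  Each point sits in r blocks, and counting incidences through any fixed point gives r(k − 1) = λ(v − 1), so r = λ(v − 1)/(k − 1).
  (ii) Total incidences bk = vr, so b = vr/k.
Step 1: r = λ(v − 1)/(k − 1) = 5·(81 − 1)/(2 − 1) = 5·80/1 = 400/1 = 400.
Step 2: b = vr/k = 81·400/2 = 32400/2 = 16200.
Check integrality: r = 400 ∈ Z ✓, b = 16200 ∈ Z ✓.
(These identities are necessary conditions: they determine r and b for any design with these parameters, but do not by themselves prove that one exists.)

r = 400, b = 16200.


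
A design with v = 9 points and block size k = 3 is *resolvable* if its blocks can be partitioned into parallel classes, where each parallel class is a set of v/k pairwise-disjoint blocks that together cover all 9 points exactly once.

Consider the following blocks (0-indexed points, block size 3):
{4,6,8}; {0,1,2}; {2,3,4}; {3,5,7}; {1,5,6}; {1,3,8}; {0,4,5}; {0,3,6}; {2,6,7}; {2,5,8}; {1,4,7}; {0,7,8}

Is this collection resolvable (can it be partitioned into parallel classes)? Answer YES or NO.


v = 9, block size k = 3, number of blocks = 12.
For resolvability, blocks must partition into parallel classes of size v/k = 3.
Total blocks must therefore be a multiple of 3: 12 = 3·4 + 0 ⇒ divisible ✓.
Greedy packing gives 4 candidate class(es). Each should be a full parallel class (size 3, covers all 9 points).
  Class 1 (3 blocks): {4,6,8}; {0,1,2}; {3,5,7}. Points covered: [0, 1, 2, 3, 4, 5, 6, 7, 8].
  Class 2 (3 blocks): {2,3,4}; {1,5,6}; {0,7,8}. Points covered: [0, 1, 2, 3, 4, 5, 6, 7, 8].
  Class 3 (3 blocks): {1,3,8}; {0,4,5}; {2,6,7}. Points covered: [0, 1, 2, 3, 4, 5, 6, 7, 8].
  Class 4 (3 blocks): {0,3,6}; {2,5,8}; {1,4,7}. Points covered: [0, 1, 2, 3, 4, 5, 6, 7, 8].
All classes full (size 3)? YES. All classes cover every point? YES.
Resolvable? YES.

YES


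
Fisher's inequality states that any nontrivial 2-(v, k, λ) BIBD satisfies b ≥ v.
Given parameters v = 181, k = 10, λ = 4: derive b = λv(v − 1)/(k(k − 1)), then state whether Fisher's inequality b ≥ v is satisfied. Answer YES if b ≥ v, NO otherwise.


r = λ(v − 1)/(k − 1) = 4·180/9 = 80.
b = vr/k = 181·80/10 = 1448.
Fisher's inequality: b ≥ v ⇔ 1448 ≥ 181? YES.

YES


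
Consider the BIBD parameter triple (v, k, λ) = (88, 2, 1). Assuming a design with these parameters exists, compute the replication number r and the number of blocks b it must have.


Any 2-(v, k, λ) BIBD satisfies two necessary conditions:
  (i)  Each point sits in r blocks, and counting incidences through any fixed point gives r(k − 1) = λ(v − 1), so r = λ(v − 1)/(k − 1).
  (ii) Total incidences bk = vr, so b = vr/k.
Step 1: r = λ(v − 1)/(k − 1) = 1·(88 − 1)/(2 − 1) = 1·87/1 = 87/1 = 87.
Step 2: b = vr/k = 88·87/2 = 7656/2 = 3828.
Check integrality: r = 87 ∈ Z ✓, b = 3828 ∈ Z ✓.
(These identities are necessary conditions: they determine r and b for any design with these parameters, but do not by themselves prove that one exists.)

r = 87, b = 3828.


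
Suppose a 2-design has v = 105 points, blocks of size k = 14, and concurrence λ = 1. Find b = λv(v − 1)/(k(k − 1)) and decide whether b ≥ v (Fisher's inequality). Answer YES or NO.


b = λv(v − 1)/(k(k − 1)) = 1·105·104/(14·13) = 10920/182 = 60.
Compare with v = 105: b < v, so Fisher's inequality fails.

NO


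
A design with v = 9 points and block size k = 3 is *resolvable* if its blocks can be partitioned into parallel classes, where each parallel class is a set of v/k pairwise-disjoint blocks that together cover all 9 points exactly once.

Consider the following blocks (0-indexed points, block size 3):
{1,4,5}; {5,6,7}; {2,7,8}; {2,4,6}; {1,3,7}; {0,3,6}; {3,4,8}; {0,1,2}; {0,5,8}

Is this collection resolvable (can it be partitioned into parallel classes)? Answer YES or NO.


v = 9, block size k = 3, number of blocks = 9.
For resolvability, blocks must partition into parallel classes of size v/k = 3.
Total blocks must therefore be a multiple of 3: 9 = 3·3 + 0 ⇒ divisible ✓.
Greedy packing gives 3 candidate class(es). Each should be a full parallel class (size 3, covers all 9 points).
  Class 1 (3 blocks): {1,4,5}; {2,7,8}; {0,3,6}. Points covered: [0, 1, 2, 3, 4, 5, 6, 7, 8].
  Class 2 (3 blocks): {5,6,7}; {3,4,8}; {0,1,2}. Points covered: [0, 1, 2, 3, 4, 5, 6, 7, 8].
  Class 3 (3 blocks): {2,4,6}; {1,3,7}; {0,5,8}. Points covered: [0, 1, 2, 3, 4, 5, 6, 7, 8].
All classes full (size 3)? YES. All classes cover every point? YES.
Resolvable? YES.

YES


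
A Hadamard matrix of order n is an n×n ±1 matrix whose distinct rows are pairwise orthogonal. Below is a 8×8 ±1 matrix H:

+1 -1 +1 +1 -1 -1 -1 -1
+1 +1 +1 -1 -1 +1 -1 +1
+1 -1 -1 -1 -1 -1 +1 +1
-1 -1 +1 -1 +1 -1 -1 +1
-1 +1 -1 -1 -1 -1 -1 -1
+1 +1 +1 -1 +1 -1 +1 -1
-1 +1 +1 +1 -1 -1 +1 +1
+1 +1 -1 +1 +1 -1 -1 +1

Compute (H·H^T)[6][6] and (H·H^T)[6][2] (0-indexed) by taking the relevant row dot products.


Row 2 of H: [1, -1, -1, -1, -1, -1, 1, 1].
Row 6 of H: [-1, 1, 1, 1, -1, -1, 1, 1].
(H·H^T)[6][6] = Σ_j H[6][j]·H[6][j] = (-1)² + (1)² + (1)² + (1)² + (-1)² + (-1)² + (1)² + (1)² = 1 + 1 + 1 + 1 + 1 + 1 + 1 + 1 = 8.
(H·H^T)[6][2] = Σ_j H[6][j]·H[2][j] = (-1)·(1) + (1)·(-1) + (1)·(-1) + (1)·(-1) + (-1)·(-1) + (-1)·(-1) + (1)·(1) + (1)·(1) = -1 + -1 + -1 + -1 + 1 + 1 + 1 + 1 = 0.
So rows 6 and 2 are orthogonal; the diagonal entry equals n = 8.

(6,6) entry = 8; (6,2) entry = 0.


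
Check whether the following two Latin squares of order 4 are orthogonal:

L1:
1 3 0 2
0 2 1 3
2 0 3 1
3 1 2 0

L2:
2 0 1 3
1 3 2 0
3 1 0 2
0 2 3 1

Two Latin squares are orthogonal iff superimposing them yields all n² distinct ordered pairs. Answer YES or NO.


Form the n² = 16 superimposed pairs (L1[i][j], L2[i][j]), row by row (rows and columns indexed from 0):
row 0: (1,2) (3,0) (0,1) (2,3)
row 1: (0,1) (2,3) (1,2) (3,0)
row 2: (2,3) (0,1) (3,0) (1,2)
row 3: (3,0) (1,2) (2,3) (0,1)
Orthogonality requires all 16 pairs distinct.
But the pair (0,1) repeats: cell (0,2) has L1 = 0, L2 = 1, and cell (1,0) has L1 = 0, L2 = 1.
A repeated pair means some other pair never occurs (only 4 distinct pairs out of 16), so the squares are not orthogonal.
Conclusion: NO.

NO


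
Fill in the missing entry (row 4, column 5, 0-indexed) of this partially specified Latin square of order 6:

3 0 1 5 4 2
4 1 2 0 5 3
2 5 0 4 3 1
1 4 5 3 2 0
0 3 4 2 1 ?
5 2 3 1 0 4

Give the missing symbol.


Row 4 contains symbols [0, 1, 2, 3, 4] — missing [5].
Column 5 contains symbols [0, 1, 2, 3, 4] — missing [5].
The missing symbol must appear in both missing sets; intersection = [5].
Therefore the hidden value is 5.

Missing value = 5.


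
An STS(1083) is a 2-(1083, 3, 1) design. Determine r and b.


An STS(v) is a 2-(v, 3, 1) BIBD: block size k = 3, λ = 1.
Replication: r(k − 1) = λ(v − 1) ⇒ r·2 = 1083 − 1 = 1082 ⇒ r = 541.
Block count: b = v(v − 1)/6 = 1083·1082/6 = 1171806/6 = 195301.

r = 541, b = 195301.


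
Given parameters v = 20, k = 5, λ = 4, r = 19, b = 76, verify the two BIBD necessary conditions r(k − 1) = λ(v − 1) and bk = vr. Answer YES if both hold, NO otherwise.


Condition (i): r(k − 1) = 19·4 = 76; λ(v − 1) = 4·19 = 76. Match? YES.
Condition (ii): bk = 76·5 = 380; vr = 20·19 = 380. Match? YES.
Both conditions hold? YES.

YES


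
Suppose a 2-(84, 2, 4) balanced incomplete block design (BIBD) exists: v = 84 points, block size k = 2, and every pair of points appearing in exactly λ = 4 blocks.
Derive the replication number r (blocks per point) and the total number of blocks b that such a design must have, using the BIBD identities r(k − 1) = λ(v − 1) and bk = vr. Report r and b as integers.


Any 2-(v, k, λ) BIBD satisfies two necessary conditions:
  (i)  Each point sits in r blocks, and counting incidences through any fixed point gives r(k − 1) = λ(v − 1), so r = λ(v − 1)/(k − 1).
  (ii) Total incidences bk = vr, so b = vr/k.
Step 1: r = λ(v − 1)/(k − 1) = 4·(84 − 1)/(2 − 1) = 4·83/1 = 332/1 = 332.
Step 2: b = vr/k = 84·332/2 = 27888/2 = 13944.
Check integrality: r = 332 ∈ Z ✓, b = 13944 ∈ Z ✓.
(These identities are necessary conditions: they determine r and b for any design with these parameters, but do not by themselves prove that one exists.)

r = 332, b = 13944.


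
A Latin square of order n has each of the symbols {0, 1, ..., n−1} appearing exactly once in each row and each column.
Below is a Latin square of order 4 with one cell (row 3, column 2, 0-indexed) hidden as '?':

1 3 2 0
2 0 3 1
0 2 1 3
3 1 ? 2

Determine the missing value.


Row 3 contains symbols [1, 2, 3] — missing [0].
Column 2 contains symbols [1, 2, 3] — missing [0].
The missing symbol must appear in both missing sets; intersection = [0].
Therefore the hidden value is 0.

Missing value = 0.


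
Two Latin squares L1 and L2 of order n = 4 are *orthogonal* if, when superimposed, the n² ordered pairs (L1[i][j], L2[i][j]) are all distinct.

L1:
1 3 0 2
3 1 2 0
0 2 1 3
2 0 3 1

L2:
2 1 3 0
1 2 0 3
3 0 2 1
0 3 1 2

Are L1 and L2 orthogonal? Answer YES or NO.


Form the n² = 16 superimposed pairs (L1[i][j], L2[i][j]), row by row (rows and columns indexed from 0):
row 0: (1,2) (3,1) (0,3) (2,0)
row 1: (3,1) (1,2) (2,0) (0,3)
row 2: (0,3) (2,0) (1,2) (3,1)
row 3: (2,0) (0,3) (3,1) (1,2)
Orthogonality requires all 16 pairs distinct.
But the pair (3,1) repeats: cell (0,1) has L1 = 3, L2 = 1, and cell (1,0) has L1 = 3, L2 = 1.
A repeated pair means some other pair never occurs (only 4 distinct pairs out of 16), so the squares are not orthogonal.
Conclusion: NO.

NO


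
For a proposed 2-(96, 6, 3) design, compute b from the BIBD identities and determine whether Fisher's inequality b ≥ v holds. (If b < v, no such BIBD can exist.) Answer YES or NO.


b = λv(v − 1)/(k(k − 1)) = 3·96·95/(6·5) = 27360/30 = 912.
Compare with v = 96: b ≥ v, so Fisher's inequality holds.

YES


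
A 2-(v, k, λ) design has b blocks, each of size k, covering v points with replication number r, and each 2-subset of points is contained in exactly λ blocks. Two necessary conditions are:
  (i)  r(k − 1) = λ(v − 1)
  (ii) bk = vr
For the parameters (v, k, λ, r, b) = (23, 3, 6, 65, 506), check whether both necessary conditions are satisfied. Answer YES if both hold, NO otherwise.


Condition (i): r(k − 1) = 65·2 = 130; λ(v − 1) = 6·22 = 132. Match? NO.
Condition (ii): bk = 506·3 = 1518; vr = 23·65 = 1495. Match? NO.
Both conditions hold? NO.

NO


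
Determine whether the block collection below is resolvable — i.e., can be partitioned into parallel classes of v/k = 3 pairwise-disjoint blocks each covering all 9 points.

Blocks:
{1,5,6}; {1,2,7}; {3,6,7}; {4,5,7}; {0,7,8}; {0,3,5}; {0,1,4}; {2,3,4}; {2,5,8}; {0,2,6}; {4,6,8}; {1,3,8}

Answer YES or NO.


v = 9, block size k = 3, number of blocks = 12.
For resolvability, blocks must partition into parallel classes of size v/k = 3.
Total blocks must therefore be a multiple of 3: 12 = 3·4 + 0 ⇒ divisible ✓.
Greedy packing gives 4 candidate class(es). Each should be a full parallel class (size 3, covers all 9 points).
  Class 1 (3 blocks): {1,5,6}; {0,7,8}; {2,3,4}. Points covered: [0, 1, 2, 3, 4, 5, 6, 7, 8].
  Class 2 (3 blocks): {1,2,7}; {0,3,5}; {4,6,8}. Points covered: [0, 1, 2, 3, 4, 5, 6, 7, 8].
  Class 3 (3 blocks): {3,6,7}; {0,1,4}; {2,5,8}. Points covered: [0, 1, 2, 3, 4, 5, 6, 7, 8].
  Class 4 (3 blocks): {4,5,7}; {0,2,6}; {1,3,8}. Points covered: [0, 1, 2, 3, 4, 5, 6, 7, 8].
All classes full (size 3)? YES. All classes cover every point? YES.
Resolvable? YES.

YES


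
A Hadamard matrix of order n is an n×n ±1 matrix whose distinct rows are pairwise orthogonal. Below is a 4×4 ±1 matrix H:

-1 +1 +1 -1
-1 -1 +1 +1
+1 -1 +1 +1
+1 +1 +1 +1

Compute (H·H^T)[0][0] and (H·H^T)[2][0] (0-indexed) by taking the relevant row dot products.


Row 0 of H: [-1, 1, 1, -1].
Row 2 of H: [1, -1, 1, 1].
(H·H^T)[0][0] = Σ_j H[0][j]·H[0][j] = (-1)² + (1)² + (1)² + (-1)² = 1 + 1 + 1 + 1 = 4.
(H·H^T)[2][0] = Σ_j H[2][j]·H[0][j] = (1)·(-1) + (-1)·(1) + (1)·(1) + (1)·(-1) = -1 + -1 + 1 + -1 = -2.
Rows 2 and 0 are not orthogonal (dot product = -2 ≠ 0), so H is not a Hadamard matrix.

(0,0) entry = 4; (2,0) entry = -2.


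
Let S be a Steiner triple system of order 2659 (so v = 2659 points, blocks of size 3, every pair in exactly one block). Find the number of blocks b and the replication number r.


An STS(v) is a 2-(v, 3, 1) BIBD: block size k = 3, λ = 1.
Replication: r(k − 1) = λ(v − 1) ⇒ r·2 = 2659 − 1 = 2658 ⇒ r = 1329.
Block count: bk = vr ⇒ b·3 = 2659·1329 = 3533811 ⇒ b = 1177937.
(Check via b = v(v − 1)/6 = 2659·2658/6 = 7067622/6 = 1177937.)

r = 1329, b = 1177937.


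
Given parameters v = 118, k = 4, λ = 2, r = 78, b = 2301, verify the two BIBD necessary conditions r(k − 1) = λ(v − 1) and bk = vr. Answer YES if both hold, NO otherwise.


Condition (i): r(k − 1) = 78·3 = 234; λ(v − 1) = 2·117 = 234. Match? YES.
Condition (ii): bk = 2301·4 = 9204; vr = 118·78 = 9204. Match? YES.
Both conditions hold? YES.

YES


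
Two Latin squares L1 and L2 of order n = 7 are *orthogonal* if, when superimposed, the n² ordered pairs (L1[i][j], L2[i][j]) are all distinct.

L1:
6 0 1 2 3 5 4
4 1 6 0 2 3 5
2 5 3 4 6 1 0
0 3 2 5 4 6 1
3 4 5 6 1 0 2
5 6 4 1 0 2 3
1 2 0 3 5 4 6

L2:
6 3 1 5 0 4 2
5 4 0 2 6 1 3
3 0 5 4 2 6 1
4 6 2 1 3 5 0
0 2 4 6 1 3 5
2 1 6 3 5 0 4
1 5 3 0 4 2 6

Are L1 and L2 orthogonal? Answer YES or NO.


Form the n² = 49 superimposed pairs (L1[i][j], L2[i][j]), row by row (rows and columns indexed from 0):
row 0: (6,6) (0,3) (1,1) (2,5) (3,0) (5,4) (4,2)
row 1: (4,5) (1,4) (6,0) (0,2) (2,6) (3,1) (5,3)
row 2: (2,3) (5,0) (3,5) (4,4) (6,2) (1,6) (0,1)
row 3: (0,4) (3,6) (2,2) (5,1) (4,3) (6,5) (1,0)
row 4: (3,0) (4,2) (5,4) (6,6) (1,1) (0,3) (2,5)
row 5: (5,2) (6,1) (4,6) (1,3) (0,5) (2,0) (3,4)
row 6: (1,1) (2,5) (0,3) (3,0) (5,4) (4,2) (6,6)
Orthogonality requires all 49 pairs distinct.
But the pair (3,0) repeats: cell (0,4) has L1 = 3, L2 = 0, and cell (4,0) has L1 = 3, L2 = 0.
A repeated pair means some other pair never occurs (only 35 distinct pairs out of 49), so the squares are not orthogonal.
Conclusion: NO.

NO
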